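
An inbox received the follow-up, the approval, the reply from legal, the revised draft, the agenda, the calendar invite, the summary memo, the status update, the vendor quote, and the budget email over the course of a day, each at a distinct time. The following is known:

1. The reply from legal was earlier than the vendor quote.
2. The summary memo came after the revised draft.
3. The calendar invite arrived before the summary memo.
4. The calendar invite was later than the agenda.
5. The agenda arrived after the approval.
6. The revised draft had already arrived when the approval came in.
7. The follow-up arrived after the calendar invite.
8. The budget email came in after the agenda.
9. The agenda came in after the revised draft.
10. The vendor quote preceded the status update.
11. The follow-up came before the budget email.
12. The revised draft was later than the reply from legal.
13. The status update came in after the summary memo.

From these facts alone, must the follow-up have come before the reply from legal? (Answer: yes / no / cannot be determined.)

Tracing the constraints gives the reply from legal → the revised draft → the agenda → the calendar invite → the follow-up, so the reply from legal must come before the follow-up.
That means the follow-up cannot be before the reply from legal.

no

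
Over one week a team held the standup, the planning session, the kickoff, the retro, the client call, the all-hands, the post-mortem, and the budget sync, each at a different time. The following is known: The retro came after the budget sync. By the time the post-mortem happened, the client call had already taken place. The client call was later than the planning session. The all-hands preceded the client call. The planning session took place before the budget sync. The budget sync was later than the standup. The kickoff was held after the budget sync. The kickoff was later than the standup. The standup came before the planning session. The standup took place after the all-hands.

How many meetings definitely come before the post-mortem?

4

Directly stated before the post-mortem: the client call.
The all-hands reaches the post-mortem via the all-hands → the client call → the post-mortem.
The planning session reaches the post-mortem via the planning session → the client call → the post-mortem.
The standup reaches the post-mortem via the standup → the planning session → the client call → the post-mortem.
No chain forces the kickoff (or any of the others) ahead of the post-mortem.
That's the all-hands, the client call, the planning session, and the standup — 4 in all.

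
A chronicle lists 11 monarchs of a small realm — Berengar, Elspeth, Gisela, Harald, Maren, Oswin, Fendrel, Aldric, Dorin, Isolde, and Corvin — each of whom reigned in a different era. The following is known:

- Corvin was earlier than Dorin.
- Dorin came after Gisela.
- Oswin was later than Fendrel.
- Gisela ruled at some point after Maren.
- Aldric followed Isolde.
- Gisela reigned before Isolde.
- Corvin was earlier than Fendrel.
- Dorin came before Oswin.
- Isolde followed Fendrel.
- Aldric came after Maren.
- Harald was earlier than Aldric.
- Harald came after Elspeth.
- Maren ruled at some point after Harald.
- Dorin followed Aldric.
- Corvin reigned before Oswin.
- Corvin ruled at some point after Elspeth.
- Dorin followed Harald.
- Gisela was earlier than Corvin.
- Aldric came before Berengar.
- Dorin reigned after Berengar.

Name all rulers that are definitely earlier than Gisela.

Elspeth, Harald, Maren

Directly stated before Gisela: Maren.
Elspeth reaches Gisela via Elspeth → Harald → Maren → Gisela.
Harald reaches Gisela via Harald → Maren → Gisela.
No chain forces Dorin (or any of the others) ahead of Gisela.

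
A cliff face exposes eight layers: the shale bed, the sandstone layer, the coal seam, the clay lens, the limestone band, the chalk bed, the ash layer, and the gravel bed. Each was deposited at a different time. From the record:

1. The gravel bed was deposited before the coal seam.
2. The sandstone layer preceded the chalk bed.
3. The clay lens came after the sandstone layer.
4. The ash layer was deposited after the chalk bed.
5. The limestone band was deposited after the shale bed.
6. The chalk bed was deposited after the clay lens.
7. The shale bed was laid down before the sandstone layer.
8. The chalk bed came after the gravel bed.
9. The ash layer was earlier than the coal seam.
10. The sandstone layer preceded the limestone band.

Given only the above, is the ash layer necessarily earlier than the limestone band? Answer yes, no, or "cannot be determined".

No chain of stated constraints runs from the ash layer to the limestone band, and none runs from the limestone band to the ash layer either.
So the relative order of the ash layer and the limestone band is not fixed by the given facts.

cannot be determined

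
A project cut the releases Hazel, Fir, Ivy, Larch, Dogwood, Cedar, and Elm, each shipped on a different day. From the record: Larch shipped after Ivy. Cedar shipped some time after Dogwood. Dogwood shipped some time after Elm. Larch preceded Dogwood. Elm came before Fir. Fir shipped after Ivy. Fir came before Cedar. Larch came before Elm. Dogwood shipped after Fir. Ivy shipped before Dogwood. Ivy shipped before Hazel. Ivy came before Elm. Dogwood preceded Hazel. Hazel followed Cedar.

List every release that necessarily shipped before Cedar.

Directly stated before Cedar: Dogwood and Fir.
Elm reaches Cedar via Elm → Fir → Cedar.
Ivy reaches Cedar via Ivy → Dogwood → Cedar.
Larch reaches Cedar via Larch → Dogwood → Cedar.

Dogwood, Elm, Fir, Ivy, Larch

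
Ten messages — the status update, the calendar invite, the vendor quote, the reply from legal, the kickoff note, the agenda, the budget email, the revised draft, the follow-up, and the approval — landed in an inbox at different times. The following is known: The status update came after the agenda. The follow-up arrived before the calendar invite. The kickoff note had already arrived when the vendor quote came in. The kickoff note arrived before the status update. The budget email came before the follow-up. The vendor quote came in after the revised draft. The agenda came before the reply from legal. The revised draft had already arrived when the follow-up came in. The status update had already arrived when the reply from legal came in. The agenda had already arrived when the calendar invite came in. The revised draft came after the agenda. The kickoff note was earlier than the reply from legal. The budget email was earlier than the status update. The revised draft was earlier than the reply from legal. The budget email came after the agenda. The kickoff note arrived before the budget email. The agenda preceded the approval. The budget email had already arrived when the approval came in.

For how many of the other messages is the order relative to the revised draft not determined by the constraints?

Forced before the revised draft: the agenda; forced after the revised draft: the calendar invite, the follow-up, the reply from legal, and the vendor quote.
That leaves the approval, the budget email, the kickoff note, and the status update with no forced order relative to the revised draft — 4.

4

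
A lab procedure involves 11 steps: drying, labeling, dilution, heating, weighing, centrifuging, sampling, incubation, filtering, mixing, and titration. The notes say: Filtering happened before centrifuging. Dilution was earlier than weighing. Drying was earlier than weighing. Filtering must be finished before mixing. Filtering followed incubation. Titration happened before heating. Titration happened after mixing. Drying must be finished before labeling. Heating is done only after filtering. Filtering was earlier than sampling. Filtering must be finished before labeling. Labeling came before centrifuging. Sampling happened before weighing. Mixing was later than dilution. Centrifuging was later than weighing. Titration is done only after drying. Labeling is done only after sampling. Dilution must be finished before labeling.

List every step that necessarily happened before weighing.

Directly stated before weighing: dilution, drying, and sampling.
Filtering reaches weighing via filtering → sampling → weighing.
Incubation reaches weighing via incubation → filtering → sampling → weighing.

dilution, drying, filtering, incubation, sampling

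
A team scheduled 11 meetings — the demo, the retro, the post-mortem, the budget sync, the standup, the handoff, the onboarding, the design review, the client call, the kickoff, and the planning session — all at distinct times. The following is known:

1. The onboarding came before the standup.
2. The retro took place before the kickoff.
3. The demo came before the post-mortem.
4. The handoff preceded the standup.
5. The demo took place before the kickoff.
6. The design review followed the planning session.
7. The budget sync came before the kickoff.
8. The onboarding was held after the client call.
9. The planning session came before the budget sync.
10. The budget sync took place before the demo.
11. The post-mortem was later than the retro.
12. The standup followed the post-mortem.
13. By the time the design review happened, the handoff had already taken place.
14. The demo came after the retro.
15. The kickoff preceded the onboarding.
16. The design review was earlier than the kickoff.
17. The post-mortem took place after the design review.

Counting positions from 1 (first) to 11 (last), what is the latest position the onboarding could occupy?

10

The onboarding must come before the standup — 1 meeting forced after it.
Everything else can be placed before the onboarding in some valid order, so the onboarding can sit as late as position 11 − 1 = 10.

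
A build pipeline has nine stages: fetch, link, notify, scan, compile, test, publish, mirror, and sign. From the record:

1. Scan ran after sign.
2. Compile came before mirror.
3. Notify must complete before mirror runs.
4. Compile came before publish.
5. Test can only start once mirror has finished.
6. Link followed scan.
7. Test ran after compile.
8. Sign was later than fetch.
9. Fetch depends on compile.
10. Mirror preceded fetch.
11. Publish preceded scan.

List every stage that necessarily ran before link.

Directly stated before link: scan.
Compile reaches link via compile → publish → scan → link.
Fetch reaches link via fetch → sign → scan → link.
Mirror reaches link via mirror → fetch → sign → scan → link.
Likewise notify, publish, and sign each reach link by chaining the stated constraints.
No chain forces test ahead of link.

compile, fetch, mirror, notify, publish, scan, sign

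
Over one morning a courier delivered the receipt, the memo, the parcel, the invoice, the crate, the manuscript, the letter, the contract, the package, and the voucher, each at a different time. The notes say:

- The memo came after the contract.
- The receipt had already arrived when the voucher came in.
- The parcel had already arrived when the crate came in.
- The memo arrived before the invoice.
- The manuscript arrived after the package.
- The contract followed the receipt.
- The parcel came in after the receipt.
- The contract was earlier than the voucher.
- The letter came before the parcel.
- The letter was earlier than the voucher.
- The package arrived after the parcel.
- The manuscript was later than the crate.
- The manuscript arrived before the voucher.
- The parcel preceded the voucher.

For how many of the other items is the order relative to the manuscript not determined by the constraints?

Forced before the manuscript: the crate, the letter, the package, the parcel, and the receipt; forced after the manuscript: the voucher.
That leaves the contract, the invoice, and the memo with no forced order relative to the manuscript — 3.

3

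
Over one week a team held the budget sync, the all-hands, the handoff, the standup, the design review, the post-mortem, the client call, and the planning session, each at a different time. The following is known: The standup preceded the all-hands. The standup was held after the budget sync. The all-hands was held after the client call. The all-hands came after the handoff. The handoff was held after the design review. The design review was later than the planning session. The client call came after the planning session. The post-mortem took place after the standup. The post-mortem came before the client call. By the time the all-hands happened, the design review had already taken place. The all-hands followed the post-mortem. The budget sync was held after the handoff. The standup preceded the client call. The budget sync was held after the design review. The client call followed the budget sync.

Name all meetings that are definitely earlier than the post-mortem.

Directly stated before the post-mortem: the standup.
The budget sync reaches the post-mortem via the budget sync → the standup → the post-mortem.
The design review reaches the post-mortem via the design review → the budget sync → the standup → the post-mortem.
The handoff reaches the post-mortem via the handoff → the budget sync → the standup → the post-mortem.
Likewise the planning session reaches the post-mortem by chaining the stated constraints.
No chain forces the client call (or any of the others) ahead of the post-mortem.

the budget sync, the design review, the handoff, the planning session, the standup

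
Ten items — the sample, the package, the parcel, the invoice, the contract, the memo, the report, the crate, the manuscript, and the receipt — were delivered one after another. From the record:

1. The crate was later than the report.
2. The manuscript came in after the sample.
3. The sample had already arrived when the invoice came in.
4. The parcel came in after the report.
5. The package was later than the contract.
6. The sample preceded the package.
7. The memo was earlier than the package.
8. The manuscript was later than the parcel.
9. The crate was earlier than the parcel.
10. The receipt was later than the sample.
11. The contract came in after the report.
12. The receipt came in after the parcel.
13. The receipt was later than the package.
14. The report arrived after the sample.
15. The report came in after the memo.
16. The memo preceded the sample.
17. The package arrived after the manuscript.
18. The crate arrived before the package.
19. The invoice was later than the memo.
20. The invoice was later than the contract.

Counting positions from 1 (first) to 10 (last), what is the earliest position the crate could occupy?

4

The memo, the report, and the sample must all come before the crate — 3 forced predecessors.
Nothing else is forced ahead of the crate, so its earliest slot is position 3 + 1 = 4.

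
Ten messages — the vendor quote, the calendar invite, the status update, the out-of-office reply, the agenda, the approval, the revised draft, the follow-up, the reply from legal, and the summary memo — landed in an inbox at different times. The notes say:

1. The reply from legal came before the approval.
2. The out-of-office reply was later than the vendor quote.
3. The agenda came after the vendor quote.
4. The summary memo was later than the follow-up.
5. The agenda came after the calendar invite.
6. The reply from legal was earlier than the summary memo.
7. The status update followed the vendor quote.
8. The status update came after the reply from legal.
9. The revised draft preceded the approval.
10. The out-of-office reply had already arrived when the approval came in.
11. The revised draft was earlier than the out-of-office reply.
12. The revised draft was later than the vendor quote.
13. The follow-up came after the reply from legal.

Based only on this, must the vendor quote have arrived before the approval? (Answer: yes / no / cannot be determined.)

yes

Chain the constraints: the vendor quote → the revised draft → the approval. Each link is directly stated, so the vendor quote comes before the approval.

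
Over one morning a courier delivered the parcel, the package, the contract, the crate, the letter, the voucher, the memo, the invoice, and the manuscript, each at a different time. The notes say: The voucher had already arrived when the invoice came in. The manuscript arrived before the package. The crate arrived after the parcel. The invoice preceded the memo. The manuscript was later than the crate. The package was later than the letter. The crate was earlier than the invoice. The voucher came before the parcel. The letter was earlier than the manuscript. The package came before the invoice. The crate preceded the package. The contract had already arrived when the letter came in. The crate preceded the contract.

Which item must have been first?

The voucher has a chain of constraints placing it before every other item, so the voucher must be first.

the voucher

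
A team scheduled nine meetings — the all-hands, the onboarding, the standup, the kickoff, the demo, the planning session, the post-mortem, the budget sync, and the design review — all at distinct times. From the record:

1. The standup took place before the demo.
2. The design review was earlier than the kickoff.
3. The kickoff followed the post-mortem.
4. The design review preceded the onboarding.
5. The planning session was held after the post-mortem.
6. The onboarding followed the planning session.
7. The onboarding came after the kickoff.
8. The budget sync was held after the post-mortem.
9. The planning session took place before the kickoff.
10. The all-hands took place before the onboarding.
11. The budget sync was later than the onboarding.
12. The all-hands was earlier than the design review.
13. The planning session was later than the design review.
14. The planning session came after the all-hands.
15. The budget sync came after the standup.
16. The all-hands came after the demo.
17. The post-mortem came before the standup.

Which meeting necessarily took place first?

The post-mortem has a chain of constraints placing it before every other meeting, so the post-mortem must be first.

the post-mortem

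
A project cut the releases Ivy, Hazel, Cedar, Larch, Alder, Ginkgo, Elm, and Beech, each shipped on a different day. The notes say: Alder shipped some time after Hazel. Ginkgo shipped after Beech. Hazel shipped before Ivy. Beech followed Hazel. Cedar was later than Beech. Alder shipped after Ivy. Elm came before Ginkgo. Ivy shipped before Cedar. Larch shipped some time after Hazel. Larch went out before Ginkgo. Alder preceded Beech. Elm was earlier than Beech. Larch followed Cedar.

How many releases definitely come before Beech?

Directly stated before Beech: Alder, Elm, and Hazel.
Ivy reaches Beech via Ivy → Alder → Beech.
No chain forces Cedar (or any of the others) ahead of Beech.
That's Alder, Elm, Hazel, and Ivy — 4 in all.

4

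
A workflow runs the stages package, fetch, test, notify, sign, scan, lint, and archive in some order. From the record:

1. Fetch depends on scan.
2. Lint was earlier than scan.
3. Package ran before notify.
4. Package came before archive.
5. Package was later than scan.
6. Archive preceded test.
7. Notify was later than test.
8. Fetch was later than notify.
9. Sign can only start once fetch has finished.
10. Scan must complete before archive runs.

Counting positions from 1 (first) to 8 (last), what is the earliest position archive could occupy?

Lint, package, and scan must all come before archive — 3 forced predecessors.
Nothing else is forced ahead of archive, so its earliest slot is position 3 + 1 = 4.

4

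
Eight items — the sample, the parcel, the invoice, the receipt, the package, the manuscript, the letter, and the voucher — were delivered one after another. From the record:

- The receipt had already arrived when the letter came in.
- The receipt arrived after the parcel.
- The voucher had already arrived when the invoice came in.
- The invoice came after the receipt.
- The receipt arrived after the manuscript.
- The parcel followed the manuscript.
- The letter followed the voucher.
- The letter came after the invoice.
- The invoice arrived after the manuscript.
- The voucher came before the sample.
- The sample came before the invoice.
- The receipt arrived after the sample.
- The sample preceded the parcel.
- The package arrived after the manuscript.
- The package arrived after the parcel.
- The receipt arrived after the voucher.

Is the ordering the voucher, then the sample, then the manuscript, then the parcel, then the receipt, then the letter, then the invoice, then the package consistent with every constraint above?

no

The constraints require the invoice before the letter, but in the proposed sequence the letter appears ahead of the invoice. That one violation is enough.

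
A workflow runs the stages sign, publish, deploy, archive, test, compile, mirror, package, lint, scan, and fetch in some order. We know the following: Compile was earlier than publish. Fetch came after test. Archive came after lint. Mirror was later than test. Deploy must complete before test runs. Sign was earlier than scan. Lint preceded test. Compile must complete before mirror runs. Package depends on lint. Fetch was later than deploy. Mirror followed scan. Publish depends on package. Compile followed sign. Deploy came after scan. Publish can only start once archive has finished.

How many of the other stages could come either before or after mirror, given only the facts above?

Forced before mirror: compile, deploy, lint, scan, sign, and test.
That leaves archive, fetch, package, and publish with no forced order relative to mirror — 4.

4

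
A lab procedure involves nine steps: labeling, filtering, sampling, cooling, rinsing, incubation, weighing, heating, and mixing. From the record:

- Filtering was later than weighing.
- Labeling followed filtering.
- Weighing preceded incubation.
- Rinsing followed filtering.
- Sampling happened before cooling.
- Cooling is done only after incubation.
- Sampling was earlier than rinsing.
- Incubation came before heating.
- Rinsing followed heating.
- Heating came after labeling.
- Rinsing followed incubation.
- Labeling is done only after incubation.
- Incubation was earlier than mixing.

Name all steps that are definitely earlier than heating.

Directly stated before heating: incubation and labeling.
Filtering reaches heating via filtering → labeling → heating.
Weighing reaches heating via weighing → incubation → heating.
No chain forces cooling (or any of the others) ahead of heating.

filtering, incubation, labeling, weighing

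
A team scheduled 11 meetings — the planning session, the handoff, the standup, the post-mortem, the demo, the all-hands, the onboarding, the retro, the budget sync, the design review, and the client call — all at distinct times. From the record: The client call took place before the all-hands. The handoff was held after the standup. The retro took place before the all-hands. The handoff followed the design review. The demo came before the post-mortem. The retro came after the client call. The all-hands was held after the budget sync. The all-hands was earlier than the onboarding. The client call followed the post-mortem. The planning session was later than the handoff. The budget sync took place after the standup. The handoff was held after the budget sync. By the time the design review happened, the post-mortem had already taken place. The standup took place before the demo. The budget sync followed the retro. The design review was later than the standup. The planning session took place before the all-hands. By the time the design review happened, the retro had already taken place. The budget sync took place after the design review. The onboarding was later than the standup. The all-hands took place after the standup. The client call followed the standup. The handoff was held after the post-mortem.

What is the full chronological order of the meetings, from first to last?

the standup, the demo, the post-mortem, the client call, the retro, the design review, the budget sync, the handoff, the planning session, the all-hands, the onboarding

The constraints fix every adjacent pair, so only one ordering works:
the standup → the demo → the post-mortem → the client call → the retro → the design review → the budget sync → the handoff → the planning session → the all-hands → the onboarding.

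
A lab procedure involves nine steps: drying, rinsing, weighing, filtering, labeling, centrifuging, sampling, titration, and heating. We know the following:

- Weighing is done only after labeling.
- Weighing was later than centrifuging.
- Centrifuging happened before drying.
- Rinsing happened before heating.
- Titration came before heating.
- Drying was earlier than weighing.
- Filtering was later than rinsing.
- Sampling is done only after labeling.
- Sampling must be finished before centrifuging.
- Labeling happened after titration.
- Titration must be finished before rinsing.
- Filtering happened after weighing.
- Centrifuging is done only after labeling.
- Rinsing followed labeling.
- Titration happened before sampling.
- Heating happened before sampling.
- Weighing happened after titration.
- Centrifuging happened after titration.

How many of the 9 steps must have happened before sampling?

4

Directly stated before sampling: heating, labeling, and titration.
Rinsing reaches sampling via rinsing → heating → sampling.
That's heating, labeling, rinsing, and titration — 4 in all.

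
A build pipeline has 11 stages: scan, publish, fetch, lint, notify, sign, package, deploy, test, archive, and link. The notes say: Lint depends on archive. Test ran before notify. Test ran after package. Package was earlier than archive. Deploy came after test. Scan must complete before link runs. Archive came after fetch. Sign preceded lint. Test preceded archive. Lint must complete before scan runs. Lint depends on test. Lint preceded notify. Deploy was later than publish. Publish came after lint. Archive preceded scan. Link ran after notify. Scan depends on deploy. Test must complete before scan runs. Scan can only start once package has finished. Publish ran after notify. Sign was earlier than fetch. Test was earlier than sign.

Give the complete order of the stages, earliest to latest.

The constraints fix every adjacent pair, so only one ordering works:
package → test → sign → fetch → archive → lint → notify → publish → deploy → scan → link.

package, test, sign, fetch, archive, lint, notify, publish, deploy, scan, link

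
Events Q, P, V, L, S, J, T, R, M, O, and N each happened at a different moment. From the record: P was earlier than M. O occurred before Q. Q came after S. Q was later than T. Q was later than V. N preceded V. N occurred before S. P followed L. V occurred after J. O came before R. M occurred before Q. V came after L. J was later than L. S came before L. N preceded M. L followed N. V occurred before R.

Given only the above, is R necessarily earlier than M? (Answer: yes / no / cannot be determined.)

No chain of stated constraints runs from R to M, and none runs from M to R either.
So the relative order of R and M is not fixed by the given facts.

cannot be determined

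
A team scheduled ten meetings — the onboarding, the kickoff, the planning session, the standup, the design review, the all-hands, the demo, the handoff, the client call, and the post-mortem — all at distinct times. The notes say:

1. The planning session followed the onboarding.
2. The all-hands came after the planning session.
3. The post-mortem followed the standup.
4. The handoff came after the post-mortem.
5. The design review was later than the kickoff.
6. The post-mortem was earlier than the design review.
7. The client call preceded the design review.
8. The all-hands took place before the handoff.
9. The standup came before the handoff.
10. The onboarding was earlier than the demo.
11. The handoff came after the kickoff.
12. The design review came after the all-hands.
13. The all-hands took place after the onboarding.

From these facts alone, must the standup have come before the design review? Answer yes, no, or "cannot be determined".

Chain the constraints: the standup → the post-mortem → the design review. Each link is directly stated, so the standup comes before the design review.

yes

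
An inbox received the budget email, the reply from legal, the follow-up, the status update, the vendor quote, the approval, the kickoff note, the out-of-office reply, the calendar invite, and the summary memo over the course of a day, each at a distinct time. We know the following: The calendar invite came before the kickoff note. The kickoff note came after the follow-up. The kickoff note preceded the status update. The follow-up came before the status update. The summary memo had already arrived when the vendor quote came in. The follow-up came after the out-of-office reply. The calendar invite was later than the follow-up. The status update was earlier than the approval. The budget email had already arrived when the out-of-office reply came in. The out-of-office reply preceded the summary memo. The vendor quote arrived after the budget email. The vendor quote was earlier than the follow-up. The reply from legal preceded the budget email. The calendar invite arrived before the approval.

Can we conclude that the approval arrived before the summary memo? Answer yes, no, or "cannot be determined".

no

Tracing the constraints gives the summary memo → the vendor quote → the follow-up → the status update → the approval, so the summary memo must come before the approval.
That means the approval cannot be before the summary memo.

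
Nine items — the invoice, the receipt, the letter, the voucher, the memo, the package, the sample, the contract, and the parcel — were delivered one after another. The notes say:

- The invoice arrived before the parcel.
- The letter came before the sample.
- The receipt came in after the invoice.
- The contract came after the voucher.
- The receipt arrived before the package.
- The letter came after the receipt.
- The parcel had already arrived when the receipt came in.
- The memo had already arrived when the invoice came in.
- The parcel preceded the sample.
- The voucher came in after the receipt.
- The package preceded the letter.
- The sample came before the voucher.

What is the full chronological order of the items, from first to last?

The constraints fix every adjacent pair, so only one ordering works:
the memo → the invoice → the parcel → the receipt → the package → the letter → the sample → the voucher → the contract.

the memo, the invoice, the parcel, the receipt, the package, the letter, the sample, the voucher, the contract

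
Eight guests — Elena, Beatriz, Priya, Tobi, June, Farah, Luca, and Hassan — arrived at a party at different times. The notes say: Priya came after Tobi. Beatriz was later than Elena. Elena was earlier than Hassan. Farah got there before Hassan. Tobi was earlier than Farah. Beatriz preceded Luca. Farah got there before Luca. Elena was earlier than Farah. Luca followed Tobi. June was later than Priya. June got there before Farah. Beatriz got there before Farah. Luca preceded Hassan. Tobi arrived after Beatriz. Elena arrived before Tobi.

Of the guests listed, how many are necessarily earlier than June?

4

Directly stated before June: Priya.
Beatriz reaches June via Beatriz → Tobi → Priya → June.
Elena reaches June via Elena → Tobi → Priya → June.
Tobi reaches June via Tobi → Priya → June.
No chain forces Luca (or any of the others) ahead of June.
That's Beatriz, Elena, Priya, and Tobi — 4 in all.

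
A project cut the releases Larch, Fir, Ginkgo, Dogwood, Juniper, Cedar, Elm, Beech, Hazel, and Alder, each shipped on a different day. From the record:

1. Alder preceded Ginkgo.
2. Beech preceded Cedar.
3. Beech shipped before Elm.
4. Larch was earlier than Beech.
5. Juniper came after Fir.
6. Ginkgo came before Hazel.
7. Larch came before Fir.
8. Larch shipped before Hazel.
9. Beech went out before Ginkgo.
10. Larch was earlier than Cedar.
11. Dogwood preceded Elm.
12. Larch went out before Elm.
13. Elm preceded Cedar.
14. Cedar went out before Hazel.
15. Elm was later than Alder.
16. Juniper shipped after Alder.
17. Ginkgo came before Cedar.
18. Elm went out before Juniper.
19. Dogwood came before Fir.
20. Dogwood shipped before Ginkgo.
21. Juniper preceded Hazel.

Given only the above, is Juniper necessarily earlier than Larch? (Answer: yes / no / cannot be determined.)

no

Tracing the constraints gives Larch → Elm → Juniper, so Larch must come before Juniper.
That means Juniper cannot be before Larch.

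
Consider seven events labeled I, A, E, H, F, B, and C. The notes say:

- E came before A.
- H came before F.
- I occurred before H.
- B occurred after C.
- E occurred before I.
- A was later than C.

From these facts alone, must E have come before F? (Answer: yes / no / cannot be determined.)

yes

Chain the constraints: E → I → H → F. Each link is directly stated, so E comes before F.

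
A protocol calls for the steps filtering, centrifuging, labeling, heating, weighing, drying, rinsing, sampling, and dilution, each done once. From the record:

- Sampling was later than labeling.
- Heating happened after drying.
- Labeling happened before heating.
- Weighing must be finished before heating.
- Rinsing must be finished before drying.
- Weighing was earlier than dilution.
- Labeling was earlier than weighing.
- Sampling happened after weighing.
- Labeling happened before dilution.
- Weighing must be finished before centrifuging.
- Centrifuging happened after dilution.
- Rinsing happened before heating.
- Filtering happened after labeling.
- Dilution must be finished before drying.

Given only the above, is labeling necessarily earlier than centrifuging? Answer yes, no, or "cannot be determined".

yes

Chain the constraints: labeling → dilution → centrifuging. Each link is directly stated, so labeling comes before centrifuging.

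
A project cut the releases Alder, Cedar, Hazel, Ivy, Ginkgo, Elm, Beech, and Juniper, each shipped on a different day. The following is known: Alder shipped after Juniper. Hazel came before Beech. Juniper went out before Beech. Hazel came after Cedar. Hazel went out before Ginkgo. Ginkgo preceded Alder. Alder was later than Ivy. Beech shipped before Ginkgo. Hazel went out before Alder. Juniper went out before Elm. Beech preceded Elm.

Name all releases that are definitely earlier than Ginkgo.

Beech, Cedar, Hazel, Juniper

Directly stated before Ginkgo: Beech and Hazel.
Cedar reaches Ginkgo via Cedar → Hazel → Ginkgo.
Juniper reaches Ginkgo via Juniper → Beech → Ginkgo.
No chain forces Ivy (or any of the others) ahead of Ginkgo.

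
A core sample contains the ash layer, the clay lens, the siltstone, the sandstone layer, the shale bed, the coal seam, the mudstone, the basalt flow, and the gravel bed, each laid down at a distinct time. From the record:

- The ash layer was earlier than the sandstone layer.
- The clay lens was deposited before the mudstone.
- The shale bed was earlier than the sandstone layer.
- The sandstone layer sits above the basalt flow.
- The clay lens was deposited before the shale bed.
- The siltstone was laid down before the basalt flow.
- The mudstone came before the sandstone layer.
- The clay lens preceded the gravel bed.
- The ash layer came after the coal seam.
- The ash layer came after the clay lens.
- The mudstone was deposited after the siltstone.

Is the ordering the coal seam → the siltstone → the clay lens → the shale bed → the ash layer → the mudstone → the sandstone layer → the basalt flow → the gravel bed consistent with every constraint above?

no

The constraints require the basalt flow before the sandstone layer, but in the proposed sequence the sandstone layer appears ahead of the basalt flow. That one violation is enough.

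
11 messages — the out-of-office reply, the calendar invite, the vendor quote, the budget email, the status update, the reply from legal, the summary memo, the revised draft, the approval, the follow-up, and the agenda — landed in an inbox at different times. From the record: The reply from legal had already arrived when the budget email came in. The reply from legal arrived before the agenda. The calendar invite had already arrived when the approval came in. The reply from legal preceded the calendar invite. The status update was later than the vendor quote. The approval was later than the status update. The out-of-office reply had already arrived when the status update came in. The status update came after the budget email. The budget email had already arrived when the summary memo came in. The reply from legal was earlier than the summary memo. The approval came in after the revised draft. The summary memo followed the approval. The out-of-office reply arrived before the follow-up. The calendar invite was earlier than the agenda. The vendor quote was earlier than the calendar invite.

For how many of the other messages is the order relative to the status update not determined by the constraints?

Forced before the status update: the budget email, the out-of-office reply, the reply from legal, and the vendor quote; forced after the status update: the approval and the summary memo.
That leaves the agenda, the calendar invite, the follow-up, and the revised draft with no forced order relative to the status update — 4.

4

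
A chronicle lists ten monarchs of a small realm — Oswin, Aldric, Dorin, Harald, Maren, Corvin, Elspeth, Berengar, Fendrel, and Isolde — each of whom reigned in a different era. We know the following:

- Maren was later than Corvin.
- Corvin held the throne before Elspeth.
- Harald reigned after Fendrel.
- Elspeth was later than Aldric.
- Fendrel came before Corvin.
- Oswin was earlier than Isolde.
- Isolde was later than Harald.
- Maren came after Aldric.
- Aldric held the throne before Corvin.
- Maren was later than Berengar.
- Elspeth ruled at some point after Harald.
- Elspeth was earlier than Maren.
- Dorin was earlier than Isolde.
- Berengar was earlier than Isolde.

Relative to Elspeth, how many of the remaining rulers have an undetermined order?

Forced before Elspeth: Aldric, Corvin, Fendrel, and Harald; forced after Elspeth: Maren.
That leaves Berengar, Dorin, Isolde, and Oswin with no forced order relative to Elspeth — 4.

4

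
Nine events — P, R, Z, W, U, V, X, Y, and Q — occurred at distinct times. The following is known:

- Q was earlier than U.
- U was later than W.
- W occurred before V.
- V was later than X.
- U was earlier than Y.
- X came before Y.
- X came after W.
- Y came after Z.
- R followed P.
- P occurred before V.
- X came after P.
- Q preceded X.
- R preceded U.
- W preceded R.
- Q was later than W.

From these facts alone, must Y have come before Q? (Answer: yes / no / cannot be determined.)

Tracing the constraints gives Q → X → Y, so Q must come before Y.
That means Y cannot be before Q.

no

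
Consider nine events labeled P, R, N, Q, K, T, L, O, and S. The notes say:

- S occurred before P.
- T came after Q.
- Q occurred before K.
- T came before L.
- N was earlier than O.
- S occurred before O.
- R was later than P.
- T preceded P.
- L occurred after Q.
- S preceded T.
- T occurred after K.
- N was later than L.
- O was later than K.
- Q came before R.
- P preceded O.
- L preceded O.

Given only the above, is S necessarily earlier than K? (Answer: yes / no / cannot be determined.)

cannot be determined

No chain of stated constraints runs from S to K, and none runs from K to S either.
So the relative order of S and K is not fixed by the given facts.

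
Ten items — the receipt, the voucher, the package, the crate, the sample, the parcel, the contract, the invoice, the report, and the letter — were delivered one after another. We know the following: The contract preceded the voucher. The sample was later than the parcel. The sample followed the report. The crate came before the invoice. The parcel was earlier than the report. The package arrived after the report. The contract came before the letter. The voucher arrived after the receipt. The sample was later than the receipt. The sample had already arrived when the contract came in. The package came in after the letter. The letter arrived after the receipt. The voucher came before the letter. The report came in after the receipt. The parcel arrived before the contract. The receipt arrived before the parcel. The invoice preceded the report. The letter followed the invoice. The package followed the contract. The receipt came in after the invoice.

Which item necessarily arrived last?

the package

Every other item has a chain of constraints placing it before the package, so the package is last.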